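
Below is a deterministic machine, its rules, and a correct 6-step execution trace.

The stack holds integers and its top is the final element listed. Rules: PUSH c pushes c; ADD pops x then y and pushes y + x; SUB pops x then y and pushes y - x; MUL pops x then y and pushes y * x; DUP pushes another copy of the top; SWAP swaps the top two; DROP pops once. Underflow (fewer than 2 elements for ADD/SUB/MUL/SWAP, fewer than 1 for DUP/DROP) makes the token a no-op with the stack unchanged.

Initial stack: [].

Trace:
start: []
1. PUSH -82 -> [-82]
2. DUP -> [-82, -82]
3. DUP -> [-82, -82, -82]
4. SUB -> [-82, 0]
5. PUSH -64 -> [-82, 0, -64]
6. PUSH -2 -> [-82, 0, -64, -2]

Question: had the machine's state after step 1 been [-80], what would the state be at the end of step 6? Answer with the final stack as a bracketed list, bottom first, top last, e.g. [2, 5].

[-80, 0, -64, -2]

state after step 1 := [-80]
2. DUP -> [-80, -80]
3. DUP -> [-80, -80, -80]
4. SUB -> [-80, 0]
5. PUSH -64 -> [-80, 0, -64]
6. PUSH -2 -> [-80, 0, -64, -2]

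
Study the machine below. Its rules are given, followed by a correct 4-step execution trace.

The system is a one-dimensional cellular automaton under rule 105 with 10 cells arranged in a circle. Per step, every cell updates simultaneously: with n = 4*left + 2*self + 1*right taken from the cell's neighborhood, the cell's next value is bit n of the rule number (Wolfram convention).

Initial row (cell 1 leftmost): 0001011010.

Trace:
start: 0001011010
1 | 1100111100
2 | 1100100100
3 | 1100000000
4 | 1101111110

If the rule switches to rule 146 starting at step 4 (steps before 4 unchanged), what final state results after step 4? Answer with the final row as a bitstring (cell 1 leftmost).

(re-executing step 4 under rule 146; state before step 4: 1100000000)
4 | 0010000001

0010000001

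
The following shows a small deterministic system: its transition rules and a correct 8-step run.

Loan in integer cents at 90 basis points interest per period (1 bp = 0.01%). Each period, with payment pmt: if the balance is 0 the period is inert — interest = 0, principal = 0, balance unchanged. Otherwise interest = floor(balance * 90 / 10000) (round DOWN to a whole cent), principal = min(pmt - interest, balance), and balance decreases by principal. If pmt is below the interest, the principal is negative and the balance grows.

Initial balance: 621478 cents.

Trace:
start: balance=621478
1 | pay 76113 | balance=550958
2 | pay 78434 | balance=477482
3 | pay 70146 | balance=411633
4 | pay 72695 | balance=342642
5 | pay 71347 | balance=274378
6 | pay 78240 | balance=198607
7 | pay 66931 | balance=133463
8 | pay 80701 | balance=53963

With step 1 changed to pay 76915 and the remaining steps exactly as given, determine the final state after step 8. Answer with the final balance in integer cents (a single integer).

53109

(re-executing from step 1 with the substitution; state before step 1: balance=621478)
1 | pay 76915 | balance=550156
2 | pay 78434 | balance=476673
3 | pay 70146 | balance=410817
4 | pay 72695 | balance=341819
5 | pay 71347 | balance=273548
6 | pay 78240 | balance=197769
7 | pay 66931 | balance=132617
8 | pay 80701 | balance=53109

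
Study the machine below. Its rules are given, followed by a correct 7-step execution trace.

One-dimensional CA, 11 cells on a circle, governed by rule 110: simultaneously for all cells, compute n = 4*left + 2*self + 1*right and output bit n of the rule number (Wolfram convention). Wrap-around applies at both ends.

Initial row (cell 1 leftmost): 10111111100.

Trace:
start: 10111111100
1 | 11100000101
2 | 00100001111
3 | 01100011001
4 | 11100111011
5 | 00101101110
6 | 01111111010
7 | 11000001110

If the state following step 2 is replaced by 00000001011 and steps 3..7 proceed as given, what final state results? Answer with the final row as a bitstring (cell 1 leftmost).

state after step 2 := 00000001011
3 | 00000011111
4 | 00000110001
5 | 00001110011
6 | 00011010111
7 | 00111111101

00111111101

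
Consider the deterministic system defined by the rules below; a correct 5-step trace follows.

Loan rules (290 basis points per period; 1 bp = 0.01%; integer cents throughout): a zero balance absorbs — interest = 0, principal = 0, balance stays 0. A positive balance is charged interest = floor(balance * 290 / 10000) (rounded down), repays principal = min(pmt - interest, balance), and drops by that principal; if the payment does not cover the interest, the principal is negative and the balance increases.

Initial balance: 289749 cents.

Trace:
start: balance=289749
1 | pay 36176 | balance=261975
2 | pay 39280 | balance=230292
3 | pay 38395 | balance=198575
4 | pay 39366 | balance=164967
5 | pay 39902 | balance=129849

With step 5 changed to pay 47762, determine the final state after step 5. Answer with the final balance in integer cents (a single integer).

121989

(re-executing from step 5 with the substitution; state before step 5: balance=164967)
5 | pay 47762 | balance=121989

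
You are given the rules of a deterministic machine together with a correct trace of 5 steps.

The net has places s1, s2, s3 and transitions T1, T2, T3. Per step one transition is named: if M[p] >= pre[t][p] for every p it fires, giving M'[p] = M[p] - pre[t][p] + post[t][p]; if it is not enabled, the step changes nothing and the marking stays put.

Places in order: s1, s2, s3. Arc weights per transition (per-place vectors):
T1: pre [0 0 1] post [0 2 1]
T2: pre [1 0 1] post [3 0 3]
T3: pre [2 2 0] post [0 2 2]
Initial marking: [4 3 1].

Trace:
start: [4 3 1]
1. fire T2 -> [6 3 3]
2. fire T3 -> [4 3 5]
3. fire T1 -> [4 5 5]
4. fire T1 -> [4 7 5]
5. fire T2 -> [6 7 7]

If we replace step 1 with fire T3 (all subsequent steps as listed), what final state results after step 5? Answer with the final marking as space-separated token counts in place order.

0 7 5

(re-executing from step 1 with the substitution; state before step 1: [4 3 1])
1. fire T3 -> [2 3 3]
2. fire T3 -> [0 3 5]
3. fire T1 -> [0 5 5]
4. fire T1 -> [0 7 5]
5. fire T2 -> [0 7 5]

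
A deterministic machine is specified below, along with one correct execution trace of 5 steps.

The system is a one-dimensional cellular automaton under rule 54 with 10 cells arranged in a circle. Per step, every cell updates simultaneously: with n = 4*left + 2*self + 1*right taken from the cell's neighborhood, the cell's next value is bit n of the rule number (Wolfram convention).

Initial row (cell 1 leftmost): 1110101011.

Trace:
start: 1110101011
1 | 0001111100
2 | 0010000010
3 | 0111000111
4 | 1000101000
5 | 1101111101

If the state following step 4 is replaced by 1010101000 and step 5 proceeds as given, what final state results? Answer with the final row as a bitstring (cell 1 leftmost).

1111111101

state after step 4 := 1010101000
5 | 1111111101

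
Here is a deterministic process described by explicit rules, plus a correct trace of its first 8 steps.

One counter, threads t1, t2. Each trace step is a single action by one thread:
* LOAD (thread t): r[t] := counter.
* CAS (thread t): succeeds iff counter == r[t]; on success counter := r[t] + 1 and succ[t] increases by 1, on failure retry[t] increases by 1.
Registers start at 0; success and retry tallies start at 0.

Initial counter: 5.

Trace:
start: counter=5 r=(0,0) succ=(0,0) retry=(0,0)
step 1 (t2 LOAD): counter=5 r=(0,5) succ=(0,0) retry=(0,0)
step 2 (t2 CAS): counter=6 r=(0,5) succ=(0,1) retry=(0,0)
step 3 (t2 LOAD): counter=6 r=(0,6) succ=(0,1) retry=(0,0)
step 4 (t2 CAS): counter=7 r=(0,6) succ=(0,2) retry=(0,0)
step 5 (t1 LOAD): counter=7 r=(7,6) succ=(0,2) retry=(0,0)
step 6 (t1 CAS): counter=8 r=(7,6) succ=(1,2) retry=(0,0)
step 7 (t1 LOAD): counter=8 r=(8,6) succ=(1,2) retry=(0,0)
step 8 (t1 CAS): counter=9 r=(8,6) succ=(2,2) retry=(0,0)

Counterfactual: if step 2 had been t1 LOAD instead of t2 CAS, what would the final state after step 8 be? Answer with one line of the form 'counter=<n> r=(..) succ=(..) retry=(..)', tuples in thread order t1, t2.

counter=8 r=(7,5) succ=(2,1) retry=(0,0)

(re-executing from step 2 with the substitution; state before step 2: counter=5 r=(0,5) succ=(0,0) retry=(0,0))
step 2 (t1 LOAD): counter=5 r=(5,5) succ=(0,0) retry=(0,0)
step 3 (t2 LOAD): counter=5 r=(5,5) succ=(0,0) retry=(0,0)
step 4 (t2 CAS): counter=6 r=(5,5) succ=(0,1) retry=(0,0)
step 5 (t1 LOAD): counter=6 r=(6,5) succ=(0,1) retry=(0,0)
step 6 (t1 CAS): counter=7 r=(6,5) succ=(1,1) retry=(0,0)
step 7 (t1 LOAD): counter=7 r=(7,5) succ=(1,1) retry=(0,0)
step 8 (t1 CAS): counter=8 r=(7,5) succ=(2,1) retry=(0,0)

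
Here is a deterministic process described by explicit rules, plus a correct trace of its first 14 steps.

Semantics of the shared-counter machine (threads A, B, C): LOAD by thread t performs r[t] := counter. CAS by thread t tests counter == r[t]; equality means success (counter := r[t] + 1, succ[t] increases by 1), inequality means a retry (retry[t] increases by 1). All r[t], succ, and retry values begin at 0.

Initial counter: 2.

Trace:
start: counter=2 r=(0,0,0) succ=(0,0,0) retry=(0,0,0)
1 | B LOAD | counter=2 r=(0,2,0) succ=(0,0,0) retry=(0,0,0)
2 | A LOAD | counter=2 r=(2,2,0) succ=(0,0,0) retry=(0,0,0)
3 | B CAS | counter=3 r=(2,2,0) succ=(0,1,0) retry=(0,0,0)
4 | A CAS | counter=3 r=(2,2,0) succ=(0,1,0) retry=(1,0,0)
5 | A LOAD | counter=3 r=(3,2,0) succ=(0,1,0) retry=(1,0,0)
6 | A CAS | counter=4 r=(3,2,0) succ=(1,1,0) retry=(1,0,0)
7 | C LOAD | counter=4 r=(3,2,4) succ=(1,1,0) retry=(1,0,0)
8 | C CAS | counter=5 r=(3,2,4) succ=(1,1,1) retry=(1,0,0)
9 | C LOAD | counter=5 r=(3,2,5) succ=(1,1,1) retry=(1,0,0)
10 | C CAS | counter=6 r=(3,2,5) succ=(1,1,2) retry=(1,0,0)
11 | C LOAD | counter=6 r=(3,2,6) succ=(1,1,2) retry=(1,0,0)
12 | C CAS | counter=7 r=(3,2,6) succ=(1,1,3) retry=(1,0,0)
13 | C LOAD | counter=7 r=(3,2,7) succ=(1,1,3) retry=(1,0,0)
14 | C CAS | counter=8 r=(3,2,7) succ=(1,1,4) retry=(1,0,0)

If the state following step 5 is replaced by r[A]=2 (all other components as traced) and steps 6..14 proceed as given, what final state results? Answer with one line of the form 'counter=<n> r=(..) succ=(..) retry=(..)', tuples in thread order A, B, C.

counter=7 r=(2,2,6) succ=(0,1,4) retry=(2,0,0)

state after step 5 := counter=3 r=(2,2,0) succ=(0,1,0) retry=(1,0,0)
6 | A CAS | counter=3 r=(2,2,0) succ=(0,1,0) retry=(2,0,0)
7 | C LOAD | counter=3 r=(2,2,3) succ=(0,1,0) retry=(2,0,0)
8 | C CAS | counter=4 r=(2,2,3) succ=(0,1,1) retry=(2,0,0)
9 | C LOAD | counter=4 r=(2,2,4) succ=(0,1,1) retry=(2,0,0)
10 | C CAS | counter=5 r=(2,2,4) succ=(0,1,2) retry=(2,0,0)
11 | C LOAD | counter=5 r=(2,2,5) succ=(0,1,2) retry=(2,0,0)
12 | C CAS | counter=6 r=(2,2,5) succ=(0,1,3) retry=(2,0,0)
13 | C LOAD | counter=6 r=(2,2,6) succ=(0,1,3) retry=(2,0,0)
14 | C CAS | counter=7 r=(2,2,6) succ=(0,1,4) retry=(2,0,0)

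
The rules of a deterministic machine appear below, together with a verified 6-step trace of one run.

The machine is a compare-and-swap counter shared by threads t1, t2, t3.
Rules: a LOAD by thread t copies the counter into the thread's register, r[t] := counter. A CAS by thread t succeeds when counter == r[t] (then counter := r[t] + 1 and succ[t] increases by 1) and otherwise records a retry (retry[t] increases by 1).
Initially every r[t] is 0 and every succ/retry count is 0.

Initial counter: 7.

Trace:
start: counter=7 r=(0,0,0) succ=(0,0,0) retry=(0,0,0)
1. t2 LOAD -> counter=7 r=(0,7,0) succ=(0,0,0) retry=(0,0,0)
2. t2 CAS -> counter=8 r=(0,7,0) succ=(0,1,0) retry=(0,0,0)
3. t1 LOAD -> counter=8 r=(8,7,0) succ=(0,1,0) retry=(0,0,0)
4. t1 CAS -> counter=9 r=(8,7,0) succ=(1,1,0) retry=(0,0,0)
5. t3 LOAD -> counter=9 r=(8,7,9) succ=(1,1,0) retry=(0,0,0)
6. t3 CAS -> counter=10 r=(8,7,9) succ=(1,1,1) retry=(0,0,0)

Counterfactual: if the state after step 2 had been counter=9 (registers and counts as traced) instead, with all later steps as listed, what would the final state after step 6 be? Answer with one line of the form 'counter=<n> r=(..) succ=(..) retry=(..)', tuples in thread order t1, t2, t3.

counter=11 r=(9,7,10) succ=(1,1,1) retry=(0,0,0)

state after step 2 := counter=9 r=(0,7,0) succ=(0,1,0) retry=(0,0,0)
3. t1 LOAD -> counter=9 r=(9,7,0) succ=(0,1,0) retry=(0,0,0)
4. t1 CAS -> counter=10 r=(9,7,0) succ=(1,1,0) retry=(0,0,0)
5. t3 LOAD -> counter=10 r=(9,7,10) succ=(1,1,0) retry=(0,0,0)
6. t3 CAS -> counter=11 r=(9,7,10) succ=(1,1,1) retry=(0,0,0)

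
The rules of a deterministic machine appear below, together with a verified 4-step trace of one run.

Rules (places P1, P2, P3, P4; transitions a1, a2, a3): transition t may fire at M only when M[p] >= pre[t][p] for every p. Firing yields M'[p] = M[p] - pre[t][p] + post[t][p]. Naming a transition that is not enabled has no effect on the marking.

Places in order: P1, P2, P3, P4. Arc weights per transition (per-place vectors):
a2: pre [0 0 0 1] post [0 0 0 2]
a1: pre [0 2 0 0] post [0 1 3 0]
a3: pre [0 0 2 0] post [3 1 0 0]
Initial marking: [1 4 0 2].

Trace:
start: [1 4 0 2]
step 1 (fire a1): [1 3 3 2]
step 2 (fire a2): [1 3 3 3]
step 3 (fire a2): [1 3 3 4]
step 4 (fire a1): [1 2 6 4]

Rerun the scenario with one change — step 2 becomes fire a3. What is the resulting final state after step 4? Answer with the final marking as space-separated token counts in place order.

(re-executing from step 2 with the substitution; state before step 2: [1 3 3 2])
step 2 (fire a3): [4 4 1 2]
step 3 (fire a2): [4 4 1 3]
step 4 (fire a1): [4 3 4 3]

4 3 4 3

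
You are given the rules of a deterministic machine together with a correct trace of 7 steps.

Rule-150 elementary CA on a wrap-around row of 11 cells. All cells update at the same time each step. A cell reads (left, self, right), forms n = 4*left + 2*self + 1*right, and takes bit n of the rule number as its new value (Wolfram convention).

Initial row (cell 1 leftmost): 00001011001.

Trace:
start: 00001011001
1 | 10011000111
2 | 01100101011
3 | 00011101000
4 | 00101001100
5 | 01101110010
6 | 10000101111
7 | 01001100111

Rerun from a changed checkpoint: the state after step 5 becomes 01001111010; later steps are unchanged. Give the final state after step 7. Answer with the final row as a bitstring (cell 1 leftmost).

state after step 5 := 01001111010
6 | 11110110011
7 | 11100001101

11100001101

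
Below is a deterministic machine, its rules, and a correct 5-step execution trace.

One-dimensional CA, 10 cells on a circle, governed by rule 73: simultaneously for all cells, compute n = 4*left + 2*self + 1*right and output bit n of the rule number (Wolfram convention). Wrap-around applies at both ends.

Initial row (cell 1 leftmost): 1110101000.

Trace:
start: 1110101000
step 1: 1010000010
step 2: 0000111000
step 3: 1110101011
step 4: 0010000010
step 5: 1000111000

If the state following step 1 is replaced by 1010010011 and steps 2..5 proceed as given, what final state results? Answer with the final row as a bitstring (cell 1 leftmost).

state after step 1 := 1010010011
step 2: 1000000010
step 3: 0011111000
step 4: 1010001011
step 5: 1000100010

1000100010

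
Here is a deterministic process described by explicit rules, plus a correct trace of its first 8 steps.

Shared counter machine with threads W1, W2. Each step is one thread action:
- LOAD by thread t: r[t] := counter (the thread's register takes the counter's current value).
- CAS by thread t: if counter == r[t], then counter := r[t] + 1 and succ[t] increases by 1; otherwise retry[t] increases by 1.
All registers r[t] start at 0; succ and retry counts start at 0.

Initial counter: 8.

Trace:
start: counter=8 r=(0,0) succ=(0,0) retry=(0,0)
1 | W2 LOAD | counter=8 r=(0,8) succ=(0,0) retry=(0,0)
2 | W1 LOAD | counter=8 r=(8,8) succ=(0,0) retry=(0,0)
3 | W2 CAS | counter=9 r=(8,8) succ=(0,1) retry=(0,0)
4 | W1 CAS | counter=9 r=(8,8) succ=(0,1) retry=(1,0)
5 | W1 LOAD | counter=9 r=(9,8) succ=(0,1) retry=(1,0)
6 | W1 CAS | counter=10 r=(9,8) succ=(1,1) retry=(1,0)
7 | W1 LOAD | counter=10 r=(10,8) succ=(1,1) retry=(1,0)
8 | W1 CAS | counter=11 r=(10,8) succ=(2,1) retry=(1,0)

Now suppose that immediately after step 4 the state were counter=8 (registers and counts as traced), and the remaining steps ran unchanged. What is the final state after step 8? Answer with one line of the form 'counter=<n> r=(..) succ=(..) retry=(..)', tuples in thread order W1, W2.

counter=10 r=(9,8) succ=(2,1) retry=(1,0)

state after step 4 := counter=8 r=(8,8) succ=(0,1) retry=(1,0)
5 | W1 LOAD | counter=8 r=(8,8) succ=(0,1) retry=(1,0)
6 | W1 CAS | counter=9 r=(8,8) succ=(1,1) retry=(1,0)
7 | W1 LOAD | counter=9 r=(9,8) succ=(1,1) retry=(1,0)
8 | W1 CAS | counter=10 r=(9,8) succ=(2,1) retry=(1,0)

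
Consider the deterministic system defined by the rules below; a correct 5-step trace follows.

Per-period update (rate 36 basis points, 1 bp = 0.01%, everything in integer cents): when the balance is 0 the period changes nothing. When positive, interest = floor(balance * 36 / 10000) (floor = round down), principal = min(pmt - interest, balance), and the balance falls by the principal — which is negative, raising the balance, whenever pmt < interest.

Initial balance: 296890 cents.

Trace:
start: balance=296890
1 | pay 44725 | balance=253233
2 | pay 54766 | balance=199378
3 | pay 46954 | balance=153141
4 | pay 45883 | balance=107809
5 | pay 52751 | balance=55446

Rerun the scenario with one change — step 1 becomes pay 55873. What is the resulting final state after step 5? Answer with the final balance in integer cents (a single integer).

44136

(re-executing from step 1 with the substitution; state before step 1: balance=296890)
1 | pay 55873 | balance=242085
2 | pay 54766 | balance=188190
3 | pay 46954 | balance=141913
4 | pay 45883 | balance=96540
5 | pay 52751 | balance=44136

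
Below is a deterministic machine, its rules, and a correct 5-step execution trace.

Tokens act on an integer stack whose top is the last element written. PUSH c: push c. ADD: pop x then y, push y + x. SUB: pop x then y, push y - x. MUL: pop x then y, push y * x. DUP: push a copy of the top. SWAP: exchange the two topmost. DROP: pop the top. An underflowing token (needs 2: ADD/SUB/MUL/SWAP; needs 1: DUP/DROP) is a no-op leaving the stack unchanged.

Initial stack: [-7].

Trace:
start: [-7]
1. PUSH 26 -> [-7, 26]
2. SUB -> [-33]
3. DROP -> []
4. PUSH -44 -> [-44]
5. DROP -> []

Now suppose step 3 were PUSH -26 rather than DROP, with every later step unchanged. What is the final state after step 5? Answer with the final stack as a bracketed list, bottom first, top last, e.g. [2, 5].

[-33, -26]

(re-executing from step 3 with the substitution; state before step 3: [-33])
3. PUSH -26 -> [-33, -26]
4. PUSH -44 -> [-33, -26, -44]
5. DROP -> [-33, -26]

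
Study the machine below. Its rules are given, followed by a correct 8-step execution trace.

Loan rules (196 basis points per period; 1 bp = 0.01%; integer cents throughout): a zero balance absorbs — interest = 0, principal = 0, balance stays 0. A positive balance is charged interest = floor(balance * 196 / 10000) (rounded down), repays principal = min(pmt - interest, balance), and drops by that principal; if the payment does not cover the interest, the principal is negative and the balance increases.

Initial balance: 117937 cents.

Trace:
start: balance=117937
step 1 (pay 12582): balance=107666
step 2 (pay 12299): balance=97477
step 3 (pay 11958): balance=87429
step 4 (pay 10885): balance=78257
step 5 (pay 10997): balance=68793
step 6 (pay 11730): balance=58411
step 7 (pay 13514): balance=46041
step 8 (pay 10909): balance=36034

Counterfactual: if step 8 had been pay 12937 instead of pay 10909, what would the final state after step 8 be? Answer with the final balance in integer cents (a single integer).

(re-executing from step 8 with the substitution; state before step 8: balance=46041)
step 8 (pay 12937): balance=34006

34006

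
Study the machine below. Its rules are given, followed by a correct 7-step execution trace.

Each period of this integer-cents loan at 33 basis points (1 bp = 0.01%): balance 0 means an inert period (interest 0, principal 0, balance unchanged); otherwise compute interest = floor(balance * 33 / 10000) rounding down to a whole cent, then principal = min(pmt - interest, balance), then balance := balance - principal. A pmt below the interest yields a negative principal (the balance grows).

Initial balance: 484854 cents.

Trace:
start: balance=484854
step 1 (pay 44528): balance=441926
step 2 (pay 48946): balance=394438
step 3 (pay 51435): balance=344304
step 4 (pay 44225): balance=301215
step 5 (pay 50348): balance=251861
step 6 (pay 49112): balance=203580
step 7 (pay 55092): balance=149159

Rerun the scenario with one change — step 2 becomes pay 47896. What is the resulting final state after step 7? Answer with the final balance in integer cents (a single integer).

150226

(re-executing from step 2 with the substitution; state before step 2: balance=441926)
step 2 (pay 47896): balance=395488
step 3 (pay 51435): balance=345358
step 4 (pay 44225): balance=302272
step 5 (pay 50348): balance=252921
step 6 (pay 49112): balance=204643
step 7 (pay 55092): balance=150226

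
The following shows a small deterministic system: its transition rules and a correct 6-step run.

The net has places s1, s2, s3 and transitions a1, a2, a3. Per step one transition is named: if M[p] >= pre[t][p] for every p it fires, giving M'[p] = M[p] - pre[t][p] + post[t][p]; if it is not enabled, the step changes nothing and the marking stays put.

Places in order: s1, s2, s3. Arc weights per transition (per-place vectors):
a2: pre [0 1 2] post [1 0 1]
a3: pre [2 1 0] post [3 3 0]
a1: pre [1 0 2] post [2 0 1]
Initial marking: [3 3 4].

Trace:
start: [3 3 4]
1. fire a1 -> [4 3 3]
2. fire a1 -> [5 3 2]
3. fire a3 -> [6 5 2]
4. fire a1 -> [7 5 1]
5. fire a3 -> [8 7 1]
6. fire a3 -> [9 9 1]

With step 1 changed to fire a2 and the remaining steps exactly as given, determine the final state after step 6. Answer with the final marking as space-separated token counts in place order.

(re-executing from step 1 with the substitution; state before step 1: [3 3 4])
1. fire a2 -> [4 2 3]
2. fire a1 -> [5 2 2]
3. fire a3 -> [6 4 2]
4. fire a1 -> [7 4 1]
5. fire a3 -> [8 6 1]
6. fire a3 -> [9 8 1]

9 8 1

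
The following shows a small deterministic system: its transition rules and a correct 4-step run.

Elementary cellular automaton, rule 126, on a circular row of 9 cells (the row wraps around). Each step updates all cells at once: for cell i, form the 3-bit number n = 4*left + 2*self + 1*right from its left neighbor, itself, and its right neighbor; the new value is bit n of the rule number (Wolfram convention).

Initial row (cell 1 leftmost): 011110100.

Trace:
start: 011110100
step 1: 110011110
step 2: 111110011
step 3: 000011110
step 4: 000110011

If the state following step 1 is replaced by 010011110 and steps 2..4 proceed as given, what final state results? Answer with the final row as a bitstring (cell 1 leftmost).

state after step 1 := 010011110
step 2: 111110011
step 3: 000011110
step 4: 000110011

000110011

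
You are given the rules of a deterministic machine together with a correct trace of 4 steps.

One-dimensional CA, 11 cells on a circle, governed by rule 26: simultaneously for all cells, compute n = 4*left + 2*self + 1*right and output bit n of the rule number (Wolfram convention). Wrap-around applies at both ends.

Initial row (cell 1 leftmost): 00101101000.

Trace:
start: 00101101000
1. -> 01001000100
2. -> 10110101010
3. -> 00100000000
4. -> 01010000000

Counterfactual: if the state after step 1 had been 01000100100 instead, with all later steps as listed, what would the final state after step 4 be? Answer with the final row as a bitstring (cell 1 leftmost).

00000101000

state after step 1 := 01000100100
2. -> 10101011010
3. -> 00000010000
4. -> 00000101000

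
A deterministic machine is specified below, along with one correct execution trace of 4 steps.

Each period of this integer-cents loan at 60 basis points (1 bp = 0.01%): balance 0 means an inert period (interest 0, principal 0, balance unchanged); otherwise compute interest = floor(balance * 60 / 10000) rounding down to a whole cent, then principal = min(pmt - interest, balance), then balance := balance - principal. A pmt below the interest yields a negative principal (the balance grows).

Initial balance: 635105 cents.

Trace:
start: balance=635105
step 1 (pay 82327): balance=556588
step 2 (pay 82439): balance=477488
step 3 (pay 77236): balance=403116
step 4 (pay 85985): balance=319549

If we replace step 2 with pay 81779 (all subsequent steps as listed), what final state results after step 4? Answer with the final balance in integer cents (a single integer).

(re-executing from step 2 with the substitution; state before step 2: balance=556588)
step 2 (pay 81779): balance=478148
step 3 (pay 77236): balance=403780
step 4 (pay 85985): balance=320217

320217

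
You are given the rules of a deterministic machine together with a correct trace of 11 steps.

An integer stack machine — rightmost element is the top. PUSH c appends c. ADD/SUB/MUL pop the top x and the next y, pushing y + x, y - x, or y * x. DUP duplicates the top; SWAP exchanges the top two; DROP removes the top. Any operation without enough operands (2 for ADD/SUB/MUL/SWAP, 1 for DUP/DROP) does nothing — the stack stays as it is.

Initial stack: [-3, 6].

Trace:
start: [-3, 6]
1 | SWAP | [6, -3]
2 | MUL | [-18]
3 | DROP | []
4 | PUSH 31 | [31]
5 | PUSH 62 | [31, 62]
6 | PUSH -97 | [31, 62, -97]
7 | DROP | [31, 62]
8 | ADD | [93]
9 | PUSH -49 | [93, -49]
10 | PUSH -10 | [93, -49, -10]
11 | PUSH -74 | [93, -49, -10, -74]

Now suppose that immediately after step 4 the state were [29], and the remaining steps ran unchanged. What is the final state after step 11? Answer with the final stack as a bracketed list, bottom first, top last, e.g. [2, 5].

[91, -49, -10, -74]

state after step 4 := [29]
5 | PUSH 62 | [29, 62]
6 | PUSH -97 | [29, 62, -97]
7 | DROP | [29, 62]
8 | ADD | [91]
9 | PUSH -49 | [91, -49]
10 | PUSH -10 | [91, -49, -10]
11 | PUSH -74 | [91, -49, -10, -74]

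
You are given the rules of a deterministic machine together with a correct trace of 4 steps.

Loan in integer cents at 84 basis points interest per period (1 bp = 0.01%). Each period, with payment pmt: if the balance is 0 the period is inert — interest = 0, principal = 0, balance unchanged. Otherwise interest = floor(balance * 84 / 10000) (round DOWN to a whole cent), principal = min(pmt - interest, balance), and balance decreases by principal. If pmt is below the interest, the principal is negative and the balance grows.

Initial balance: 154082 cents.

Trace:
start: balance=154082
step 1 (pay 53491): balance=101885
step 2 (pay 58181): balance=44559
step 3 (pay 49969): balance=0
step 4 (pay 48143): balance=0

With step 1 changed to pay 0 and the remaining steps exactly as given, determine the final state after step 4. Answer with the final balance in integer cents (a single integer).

1629

(re-executing from step 1 with the substitution; state before step 1: balance=154082)
step 1 (pay 0): balance=155376
step 2 (pay 58181): balance=98500
step 3 (pay 49969): balance=49358
step 4 (pay 48143): balance=1629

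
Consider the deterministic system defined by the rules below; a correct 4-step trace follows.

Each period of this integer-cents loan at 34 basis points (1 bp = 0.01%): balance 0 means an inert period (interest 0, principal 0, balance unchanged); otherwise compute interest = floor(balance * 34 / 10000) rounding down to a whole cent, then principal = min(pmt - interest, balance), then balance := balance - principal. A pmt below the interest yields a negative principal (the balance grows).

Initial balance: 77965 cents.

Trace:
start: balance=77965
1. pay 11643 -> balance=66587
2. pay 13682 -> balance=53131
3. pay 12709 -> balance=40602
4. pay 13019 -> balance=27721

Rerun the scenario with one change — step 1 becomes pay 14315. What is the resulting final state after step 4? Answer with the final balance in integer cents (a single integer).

(re-executing from step 1 with the substitution; state before step 1: balance=77965)
1. pay 14315 -> balance=63915
2. pay 13682 -> balance=50450
3. pay 12709 -> balance=37912
4. pay 13019 -> balance=25021

25021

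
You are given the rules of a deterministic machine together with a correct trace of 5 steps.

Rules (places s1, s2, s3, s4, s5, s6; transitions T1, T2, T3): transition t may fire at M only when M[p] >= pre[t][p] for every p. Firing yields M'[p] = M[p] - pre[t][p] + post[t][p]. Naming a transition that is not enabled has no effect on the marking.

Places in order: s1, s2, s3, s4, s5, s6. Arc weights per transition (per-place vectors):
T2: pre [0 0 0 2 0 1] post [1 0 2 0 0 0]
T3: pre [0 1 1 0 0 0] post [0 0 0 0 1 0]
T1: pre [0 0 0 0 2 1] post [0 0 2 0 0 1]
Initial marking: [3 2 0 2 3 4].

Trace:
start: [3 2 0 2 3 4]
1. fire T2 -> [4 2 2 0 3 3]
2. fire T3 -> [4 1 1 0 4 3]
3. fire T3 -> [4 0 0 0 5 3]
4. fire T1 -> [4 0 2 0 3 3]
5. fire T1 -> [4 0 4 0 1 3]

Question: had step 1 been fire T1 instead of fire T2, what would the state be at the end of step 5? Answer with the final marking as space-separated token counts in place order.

3 0 2 2 1 4

(re-executing from step 1 with the substitution; state before step 1: [3 2 0 2 3 4])
1. fire T1 -> [3 2 2 2 1 4]
2. fire T3 -> [3 1 1 2 2 4]
3. fire T3 -> [3 0 0 2 3 4]
4. fire T1 -> [3 0 2 2 1 4]
5. fire T1 -> [3 0 2 2 1 4]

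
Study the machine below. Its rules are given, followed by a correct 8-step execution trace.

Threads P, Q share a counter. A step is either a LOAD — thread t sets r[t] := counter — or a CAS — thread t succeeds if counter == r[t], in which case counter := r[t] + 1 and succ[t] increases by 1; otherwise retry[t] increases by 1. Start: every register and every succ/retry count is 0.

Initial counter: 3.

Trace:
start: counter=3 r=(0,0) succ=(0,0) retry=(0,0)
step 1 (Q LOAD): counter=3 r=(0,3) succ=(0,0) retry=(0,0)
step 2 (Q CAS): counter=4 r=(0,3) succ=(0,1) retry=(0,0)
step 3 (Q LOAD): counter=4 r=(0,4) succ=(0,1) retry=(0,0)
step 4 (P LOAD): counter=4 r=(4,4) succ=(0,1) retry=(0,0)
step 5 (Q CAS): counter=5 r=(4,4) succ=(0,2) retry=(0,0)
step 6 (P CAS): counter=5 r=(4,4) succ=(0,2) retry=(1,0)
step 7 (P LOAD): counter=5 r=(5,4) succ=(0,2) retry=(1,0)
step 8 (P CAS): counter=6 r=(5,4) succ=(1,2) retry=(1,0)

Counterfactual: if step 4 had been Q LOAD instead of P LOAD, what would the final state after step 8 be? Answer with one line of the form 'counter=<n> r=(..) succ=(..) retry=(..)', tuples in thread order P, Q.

(re-executing from step 4 with the substitution; state before step 4: counter=4 r=(0,4) succ=(0,1) retry=(0,0))
step 4 (Q LOAD): counter=4 r=(0,4) succ=(0,1) retry=(0,0)
step 5 (Q CAS): counter=5 r=(0,4) succ=(0,2) retry=(0,0)
step 6 (P CAS): counter=5 r=(0,4) succ=(0,2) retry=(1,0)
step 7 (P LOAD): counter=5 r=(5,4) succ=(0,2) retry=(1,0)
step 8 (P CAS): counter=6 r=(5,4) succ=(1,2) retry=(1,0)

counter=6 r=(5,4) succ=(1,2) retry=(1,0)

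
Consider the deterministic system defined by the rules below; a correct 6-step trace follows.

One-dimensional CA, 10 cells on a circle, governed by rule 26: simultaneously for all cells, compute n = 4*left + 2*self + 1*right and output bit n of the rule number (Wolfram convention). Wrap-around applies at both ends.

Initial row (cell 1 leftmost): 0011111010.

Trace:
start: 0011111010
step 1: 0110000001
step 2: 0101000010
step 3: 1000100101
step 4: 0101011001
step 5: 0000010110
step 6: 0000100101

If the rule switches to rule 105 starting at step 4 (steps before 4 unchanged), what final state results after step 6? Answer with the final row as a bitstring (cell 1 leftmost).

1100101101

(re-executing steps 4..6 under rule 105; state before step 4: 1000100101)
step 4: 1010000011
step 5: 1100111010
step 6: 1100101101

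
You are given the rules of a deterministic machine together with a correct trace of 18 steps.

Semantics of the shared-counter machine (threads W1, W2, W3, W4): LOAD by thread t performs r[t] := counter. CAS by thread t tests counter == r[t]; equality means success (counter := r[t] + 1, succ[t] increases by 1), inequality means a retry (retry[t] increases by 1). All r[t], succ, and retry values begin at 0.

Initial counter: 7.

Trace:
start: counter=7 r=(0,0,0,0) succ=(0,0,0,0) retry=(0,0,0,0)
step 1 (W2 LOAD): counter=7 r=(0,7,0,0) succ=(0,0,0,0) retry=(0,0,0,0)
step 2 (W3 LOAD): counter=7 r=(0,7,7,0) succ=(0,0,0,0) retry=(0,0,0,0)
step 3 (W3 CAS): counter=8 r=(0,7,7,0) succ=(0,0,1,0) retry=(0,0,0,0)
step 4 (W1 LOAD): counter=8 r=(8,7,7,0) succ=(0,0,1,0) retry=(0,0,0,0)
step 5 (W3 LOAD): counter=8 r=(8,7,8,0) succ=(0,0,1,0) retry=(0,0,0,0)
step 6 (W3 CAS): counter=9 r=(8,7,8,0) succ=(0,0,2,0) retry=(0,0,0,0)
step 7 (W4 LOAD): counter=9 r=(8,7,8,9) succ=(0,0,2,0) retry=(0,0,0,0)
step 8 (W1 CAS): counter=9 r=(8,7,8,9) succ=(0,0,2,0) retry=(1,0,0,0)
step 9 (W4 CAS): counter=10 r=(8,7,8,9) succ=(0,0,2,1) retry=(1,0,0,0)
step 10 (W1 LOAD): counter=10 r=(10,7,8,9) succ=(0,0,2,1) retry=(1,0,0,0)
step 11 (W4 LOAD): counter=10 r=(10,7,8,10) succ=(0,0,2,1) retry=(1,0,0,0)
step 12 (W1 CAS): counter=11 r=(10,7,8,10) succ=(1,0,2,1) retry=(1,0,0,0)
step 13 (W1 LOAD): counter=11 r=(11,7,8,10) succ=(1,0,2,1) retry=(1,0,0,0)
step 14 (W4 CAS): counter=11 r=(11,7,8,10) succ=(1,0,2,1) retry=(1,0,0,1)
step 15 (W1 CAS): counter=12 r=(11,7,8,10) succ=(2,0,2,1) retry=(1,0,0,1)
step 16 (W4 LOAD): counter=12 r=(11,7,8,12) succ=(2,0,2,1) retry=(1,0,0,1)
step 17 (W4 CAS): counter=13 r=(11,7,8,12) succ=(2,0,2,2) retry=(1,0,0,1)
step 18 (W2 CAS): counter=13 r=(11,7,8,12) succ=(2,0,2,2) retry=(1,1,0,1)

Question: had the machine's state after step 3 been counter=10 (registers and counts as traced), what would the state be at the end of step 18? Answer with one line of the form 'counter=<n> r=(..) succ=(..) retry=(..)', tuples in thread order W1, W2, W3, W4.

counter=15 r=(13,7,10,14) succ=(2,0,2,2) retry=(1,1,0,1)

state after step 3 := counter=10 r=(0,7,7,0) succ=(0,0,1,0) retry=(0,0,0,0)
step 4 (W1 LOAD): counter=10 r=(10,7,7,0) succ=(0,0,1,0) retry=(0,0,0,0)
step 5 (W3 LOAD): counter=10 r=(10,7,10,0) succ=(0,0,1,0) retry=(0,0,0,0)
step 6 (W3 CAS): counter=11 r=(10,7,10,0) succ=(0,0,2,0) retry=(0,0,0,0)
step 7 (W4 LOAD): counter=11 r=(10,7,10,11) succ=(0,0,2,0) retry=(0,0,0,0)
step 8 (W1 CAS): counter=11 r=(10,7,10,11) succ=(0,0,2,0) retry=(1,0,0,0)
step 9 (W4 CAS): counter=12 r=(10,7,10,11) succ=(0,0,2,1) retry=(1,0,0,0)
step 10 (W1 LOAD): counter=12 r=(12,7,10,11) succ=(0,0,2,1) retry=(1,0,0,0)
step 11 (W4 LOAD): counter=12 r=(12,7,10,12) succ=(0,0,2,1) retry=(1,0,0,0)
step 12 (W1 CAS): counter=13 r=(12,7,10,12) succ=(1,0,2,1) retry=(1,0,0,0)
step 13 (W1 LOAD): counter=13 r=(13,7,10,12) succ=(1,0,2,1) retry=(1,0,0,0)
step 14 (W4 CAS): counter=13 r=(13,7,10,12) succ=(1,0,2,1) retry=(1,0,0,1)
step 15 (W1 CAS): counter=14 r=(13,7,10,12) succ=(2,0,2,1) retry=(1,0,0,1)
step 16 (W4 LOAD): counter=14 r=(13,7,10,14) succ=(2,0,2,1) retry=(1,0,0,1)
step 17 (W4 CAS): counter=15 r=(13,7,10,14) succ=(2,0,2,2) retry=(1,0,0,1)
step 18 (W2 CAS): counter=15 r=(13,7,10,14) succ=(2,0,2,2) retry=(1,1,0,1)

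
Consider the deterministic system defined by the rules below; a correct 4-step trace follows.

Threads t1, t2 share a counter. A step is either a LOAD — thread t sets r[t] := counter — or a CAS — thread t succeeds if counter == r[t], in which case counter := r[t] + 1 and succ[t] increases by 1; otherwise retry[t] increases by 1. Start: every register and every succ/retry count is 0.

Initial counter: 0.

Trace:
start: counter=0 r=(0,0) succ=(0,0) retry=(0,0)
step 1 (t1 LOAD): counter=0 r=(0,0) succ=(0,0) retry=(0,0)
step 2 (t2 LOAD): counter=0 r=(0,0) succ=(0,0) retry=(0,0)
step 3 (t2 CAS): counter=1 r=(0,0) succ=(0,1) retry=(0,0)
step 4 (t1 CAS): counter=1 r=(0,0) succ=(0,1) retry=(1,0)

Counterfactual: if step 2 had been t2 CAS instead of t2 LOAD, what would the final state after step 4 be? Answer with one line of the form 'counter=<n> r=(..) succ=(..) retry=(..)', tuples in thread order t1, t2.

counter=1 r=(0,0) succ=(0,1) retry=(1,1)

(re-executing from step 2 with the substitution; state before step 2: counter=0 r=(0,0) succ=(0,0) retry=(0,0))
step 2 (t2 CAS): counter=1 r=(0,0) succ=(0,1) retry=(0,0)
step 3 (t2 CAS): counter=1 r=(0,0) succ=(0,1) retry=(0,1)
step 4 (t1 CAS): counter=1 r=(0,0) succ=(0,1) retry=(1,1)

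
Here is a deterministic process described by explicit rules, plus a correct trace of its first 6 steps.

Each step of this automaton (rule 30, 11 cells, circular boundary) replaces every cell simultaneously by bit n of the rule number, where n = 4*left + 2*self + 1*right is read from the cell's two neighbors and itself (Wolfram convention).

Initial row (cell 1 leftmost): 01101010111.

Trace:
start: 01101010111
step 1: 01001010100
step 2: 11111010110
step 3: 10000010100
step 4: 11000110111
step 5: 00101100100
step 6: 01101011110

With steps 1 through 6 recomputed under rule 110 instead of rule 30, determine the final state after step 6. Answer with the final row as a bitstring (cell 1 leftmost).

00001110011

(re-executing steps 1..6 under rule 110; state before step 1: 01101010111)
step 1: 11111111101
step 2: 00000000111
step 3: 00000001101
step 4: 00000011111
step 5: 00000110001
step 6: 00001110011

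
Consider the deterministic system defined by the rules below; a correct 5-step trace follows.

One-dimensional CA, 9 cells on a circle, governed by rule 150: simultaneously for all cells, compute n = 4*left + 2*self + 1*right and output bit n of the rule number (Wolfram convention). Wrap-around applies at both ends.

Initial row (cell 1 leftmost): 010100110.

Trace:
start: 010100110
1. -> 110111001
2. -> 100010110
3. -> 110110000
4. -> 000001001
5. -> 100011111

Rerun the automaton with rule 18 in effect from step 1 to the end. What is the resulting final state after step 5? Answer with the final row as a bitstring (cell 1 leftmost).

(re-executing steps 1..5 under rule 18; state before step 1: 010100110)
1. -> 100011001
2. -> 010100110
3. -> 100011001
4. -> 010100110
5. -> 100011001

100011001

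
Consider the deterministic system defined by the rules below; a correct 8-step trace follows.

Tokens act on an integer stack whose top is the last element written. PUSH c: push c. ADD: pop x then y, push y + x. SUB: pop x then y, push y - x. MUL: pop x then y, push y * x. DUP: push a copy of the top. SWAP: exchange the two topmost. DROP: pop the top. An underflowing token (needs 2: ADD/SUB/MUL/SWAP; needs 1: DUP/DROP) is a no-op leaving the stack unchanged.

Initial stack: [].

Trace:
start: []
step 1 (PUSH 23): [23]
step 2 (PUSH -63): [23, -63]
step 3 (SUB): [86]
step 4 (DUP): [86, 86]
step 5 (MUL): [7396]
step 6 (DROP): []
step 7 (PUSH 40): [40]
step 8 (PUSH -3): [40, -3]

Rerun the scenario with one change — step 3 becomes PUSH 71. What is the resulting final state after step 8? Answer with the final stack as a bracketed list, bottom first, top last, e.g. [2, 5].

(re-executing from step 3 with the substitution; state before step 3: [23, -63])
step 3 (PUSH 71): [23, -63, 71]
step 4 (DUP): [23, -63, 71, 71]
step 5 (MUL): [23, -63, 5041]
step 6 (DROP): [23, -63]
step 7 (PUSH 40): [23, -63, 40]
step 8 (PUSH -3): [23, -63, 40, -3]

[23, -63, 40, -3]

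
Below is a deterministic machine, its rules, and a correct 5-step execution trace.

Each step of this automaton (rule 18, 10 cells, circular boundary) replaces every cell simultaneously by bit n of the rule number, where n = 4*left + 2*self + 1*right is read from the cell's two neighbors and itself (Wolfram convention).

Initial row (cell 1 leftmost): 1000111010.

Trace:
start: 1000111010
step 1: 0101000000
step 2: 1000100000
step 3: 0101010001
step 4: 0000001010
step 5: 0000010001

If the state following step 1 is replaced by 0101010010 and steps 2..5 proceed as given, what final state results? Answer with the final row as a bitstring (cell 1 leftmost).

0000000101

state after step 1 := 0101010010
step 2: 1000001101
step 3: 0100010000
step 4: 1010101000
step 5: 0000000101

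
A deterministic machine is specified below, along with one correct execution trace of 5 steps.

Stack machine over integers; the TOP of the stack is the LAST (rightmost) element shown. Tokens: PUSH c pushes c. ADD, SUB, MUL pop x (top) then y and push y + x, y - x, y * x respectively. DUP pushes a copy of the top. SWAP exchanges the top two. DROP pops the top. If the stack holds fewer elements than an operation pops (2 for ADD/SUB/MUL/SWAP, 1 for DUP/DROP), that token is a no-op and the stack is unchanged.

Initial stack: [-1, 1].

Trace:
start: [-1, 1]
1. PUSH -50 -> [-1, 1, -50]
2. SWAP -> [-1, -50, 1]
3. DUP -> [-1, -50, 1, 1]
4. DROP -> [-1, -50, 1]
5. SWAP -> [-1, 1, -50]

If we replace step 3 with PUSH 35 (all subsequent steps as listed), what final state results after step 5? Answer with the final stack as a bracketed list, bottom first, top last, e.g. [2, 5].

(re-executing from step 3 with the substitution; state before step 3: [-1, -50, 1])
3. PUSH 35 -> [-1, -50, 1, 35]
4. DROP -> [-1, -50, 1]
5. SWAP -> [-1, 1, -50]

[-1, 1, -50]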